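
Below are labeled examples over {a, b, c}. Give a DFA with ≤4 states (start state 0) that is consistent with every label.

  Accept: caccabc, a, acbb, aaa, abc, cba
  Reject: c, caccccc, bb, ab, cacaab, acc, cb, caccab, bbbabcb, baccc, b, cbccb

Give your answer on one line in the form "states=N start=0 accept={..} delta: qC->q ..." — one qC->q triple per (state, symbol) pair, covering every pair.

Grow the machine one transition at a time. Run the examples from 0; the earliest place one falls off (shortest prefix, ties alphabetical) gets sent to the lowest-numbered state that keeps every Accept/Reject pair distinguishable — a pair clashes when both reach the same state with identical unread suffix — and to a fresh state only if none does.
a: 0a undefined. 0a->0: ok.
b: 0b undefined. 0b->0: no, a/bb meet in 0. Open state 1: 0b->1.
c: 0c undefined. 0c->0: no, a/c meet in 0. 0c->1: no, abc/acc meet in 1 with "c" left. Open state 2: 0c->2.
ba: 1a undefined. 1a->0: ok.
bb: 1b undefined. 1b->0: no, a/bb meet in 0. 1b->1: ok.
ca: 2a undefined. 2a->0: ok.
cb: 2b undefined. 2b->0: no, a/cb meet in 0. 2b->1: no, acbb/bb meet in 1. 2b->2: no, acbb/c meet in 2. Open state 3: 2b->3.
abc: 1c undefined. 1c->0: ok.
acc: 2c undefined. 2c->0: no, caccabc/acc meet in 0. 2c->1: no, caccabc/baccc meet in 0. 2c->2: ok.
cba: 3a undefined. 3a->0: ok.
cbc: 3c undefined. 3c->0: ok.
acbb: 3b undefined. 3b->0: ok.
All examples now run through 4 states with every (state, symbol) defined. Accept strings end in {0}, Reject strings end in {1,2,3}; accept={0}.

states=4 start=0 accept={0} delta: 0a->0 0b->1 0c->2 1a->0 1b->1 1c->0 2a->0 2b->3 2c->2 3a->0 3b->0 3c->0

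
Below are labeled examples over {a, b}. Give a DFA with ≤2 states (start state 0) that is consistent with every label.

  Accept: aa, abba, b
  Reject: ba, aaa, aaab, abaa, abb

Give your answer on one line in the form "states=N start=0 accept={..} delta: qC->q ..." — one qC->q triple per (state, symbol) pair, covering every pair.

Fold the examples into a partial DFA from state 0: repeatedly fix the first undefined (state, symbol) met by the shortest-then-alphabetical prefix, trying targets in increasing order and rejecting any under which an Accept and a Reject string meet in one state with the same remainder; add a state when all current targets are rejected. Accepting states are where Accept strings end.
a: 0a undefined. 0a->0: no, aa/aaa meet in 0. Open state 1: 0a->1.
b: 0b undefined. 0b->0: ok.
aa: 1a undefined. 1a->0: ok.
ab: 1b undefined. 1b->0: no, aa/aaab meet in 0. 1b->1: ok.
All examples now run through 2 states with every (state, symbol) defined. Accept strings end in {0}, Reject strings end in {1}; accept={0}.

states=2 start=0 accept={0} delta: 0a->1 0b->0 1a->0 1b->1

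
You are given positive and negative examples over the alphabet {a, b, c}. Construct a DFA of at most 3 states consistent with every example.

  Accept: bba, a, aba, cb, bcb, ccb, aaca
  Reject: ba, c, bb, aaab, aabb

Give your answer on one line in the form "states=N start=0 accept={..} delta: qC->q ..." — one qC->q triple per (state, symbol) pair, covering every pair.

states=2 start=0 accept={1} delta: 0a->1 0b->1 0c->0 1a->0 1b->0 1c->0

Fold the examples into a partial DFA from state 0: repeatedly fix the first undefined (state, symbol) met by the shortest-then-alphabetical prefix, trying targets in increasing order and rejecting any under which an Accept and a Reject string meet in one state with the same remainder; add a state when all current targets are rejected. Accepting states are where Accept strings end.
a: 0a undefined. 0a->0: no, aba/ba meet in 0 with "ba" left. Open state 1: 0a->1.
b: 0b undefined. 0b->0: no, bba/ba meet in 1. 0b->1: ok.
c: 0c undefined. 0c->0: ok.
aa: 1a undefined. 1a->0: ok.
ab: 1b undefined. 1b->0: ok.
bc: 1c undefined. 1c->0: ok.
All examples now run through 2 states with every (state, symbol) defined. Accept strings end in {1}, Reject strings end in {0}; accept={1}.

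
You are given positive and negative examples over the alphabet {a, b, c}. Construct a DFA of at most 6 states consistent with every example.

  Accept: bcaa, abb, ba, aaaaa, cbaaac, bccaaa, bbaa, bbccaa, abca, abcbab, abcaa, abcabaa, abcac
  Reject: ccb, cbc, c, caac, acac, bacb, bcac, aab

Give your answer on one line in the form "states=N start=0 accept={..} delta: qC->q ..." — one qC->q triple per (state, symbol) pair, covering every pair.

states=4 start=0 accept={1,2,3} delta: 0a->1 0b->0 0c->0 1a->2 1b->3 1c->0 2a->3 2b->0 2c->0 3a->1 3b->1 3c->2

State merging on the prefix tree: take the shortest (then alphabetical) example prefix whose next move is undefined and point that move at state 0, else 1, else 2, ...; a target is out if some Accept/Reject pair would then sit in one state with the same input left (inseparable). If every existing state is out, open a new one.
a: 0a undefined. 0a->0: no, abcac/bcac meet in 0 with "bcac" left. Open state 1: 0a->1.
b: 0b undefined. 0b->0: ok.
c: 0c undefined. 0c->0: ok.
aa: 1a undefined. 1a->0: no, bcaa/ccb meet in 0. 1a->1: no, cbaaac/caac meet in 1 with "c" left. Open state 2: 1a->2.
ab: 1b undefined. 1b->0: no, abb/ccb meet in 0. 1b->1: no, abcac/acac meet in 1 with "cac" left. 1b->2: no, abb/aab meet in 2 with "b" left. Open state 3: 1b->3.
ac: 1c undefined. 1c->0: ok.
aaa: 2a undefined. 2a->0: no, cbaaac/ccb meet in 0. 2a->1: no, cbaaac/ccb meet in 0. 2a->2: no, cbaaac/caac meet in 2 with "c" left. 2a->3: ok.
aab: 2b undefined. 2b->0: ok.
abb: 3b undefined. 3b->0: no, abb/ccb meet in 0. 3b->1: ok.
abc: 3c undefined. 3c->0: no, cbaaac/ccb meet in 0. 3c->1: no, abcac/caac meet in 2 with "c" left. 3c->2: ok.
aaaa: 3a undefined. 3a->0: no, abcaa/ccb meet in 0. 3a->1: ok.
caac: 2c undefined. 2c->0: ok.
All examples now run through 4 states with every (state, symbol) defined. Accept strings end in {1,2,3}, Reject strings end in {0}; accept={1,2,3}.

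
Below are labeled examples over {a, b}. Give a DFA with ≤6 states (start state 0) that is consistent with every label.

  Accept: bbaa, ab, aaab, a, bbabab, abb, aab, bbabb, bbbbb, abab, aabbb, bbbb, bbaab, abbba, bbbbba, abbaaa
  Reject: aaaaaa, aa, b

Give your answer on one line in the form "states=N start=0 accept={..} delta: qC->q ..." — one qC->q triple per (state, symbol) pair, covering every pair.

states=4 start=0 accept={1,3} delta: 0a->1 0b->2 1a->2 1b->3 2a->1 2b->1 3a->1 3b->3

Fold the examples into a partial DFA from state 0: repeatedly fix the first undefined (state, symbol) met by the shortest-then-alphabetical prefix, trying targets in increasing order and rejecting any under which an Accept and a Reject string meet in one state with the same remainder; add a state when all current targets are rejected. Accepting states are where Accept strings end.
a: 0a undefined. 0a->0: no, ab/b meet in 0 with "b" left. Open state 1: 0a->1.
b: 0b undefined. 0b->0: no, bbaa/aa meet in 1 with "a" left. 0b->1: no, a/b meet in 1. Open state 2: 0b->2.
aa: 1a undefined. 1a->0: no, aab/b meet in 2. 1a->1: no, a/aaaaaa meet in 1. 1a->2: ok.
ab: 1b undefined. 1b->0: no, abb/aa meet in 2. 1b->1: no, abbba/aa meet in 2. 1b->2: no, ab/aa meet in 2. Open state 3: 1b->3.
bb: 2b undefined. 2b->0: no, bbaa/aa meet in 2. 2b->1: ok.
aaa: 2a undefined. 2a->0: no, bbaa/aaaaaa meet in 0. 2a->1: ok.
aba: 3a undefined. 3a->0: no, abab/aaaaaa meet in 2. 3a->1: ok.
abb: 3b undefined. 3b->0: no, bbbbb/aaaaaa meet in 2. 3b->1: no, abbaaa/aaaaaa meet in 2. 3b->2: no, abb/aaaaaa meet in 2. 3b->3: ok.
All examples now run through 4 states with every (state, symbol) defined. Accept strings end in {1,3}, Reject strings end in {2}; accept={1,3}.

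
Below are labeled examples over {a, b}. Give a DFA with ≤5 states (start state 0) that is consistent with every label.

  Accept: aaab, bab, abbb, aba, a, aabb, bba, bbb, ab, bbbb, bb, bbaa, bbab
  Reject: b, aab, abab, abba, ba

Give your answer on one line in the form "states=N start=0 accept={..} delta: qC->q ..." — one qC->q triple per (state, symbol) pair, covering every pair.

states=5 start=0 accept={0,1,3,4} delta: 0a->1 0b->2 1a->0 1b->3 2a->2 2b->4 3a->0 3b->2 4a->1 4b->1

Fold the examples into a partial DFA from state 0: repeatedly fix the first undefined (state, symbol) met by the shortest-then-alphabetical prefix, trying targets in increasing order and rejecting any under which an Accept and a Reject string meet in one state with the same remainder; add a state when all current targets are rejected. Accepting states are where Accept strings end.
a: 0a undefined. 0a->0: no, aaab/b meet in 0 with "b" left. Open state 1: 0a->1.
b: 0b undefined. 0b->0: no, a/ba meet in 1. 0b->1: no, bab/aab meet in 1 with "ab" left. Open state 2: 0b->2.
aa: 1a undefined. 1a->0: ok.
ab: 1b undefined. 1b->0: no, aaab/abab meet in 0. 1b->1: no, aba/abba meet in 0. 1b->2: no, aaab/b meet in 2. Open state 3: 1b->3.
ba: 2a undefined. 2a->0: no, bab/b meet in 2. 2a->1: no, a/ba meet in 1. 2a->2: ok.
bb: 2b undefined. 2b->0: no, bbb/b meet in 2. 2b->1: no, bbab/b meet in 2. 2b->2: no, bab/b meet in 2. 2b->3: no, bbab/abab meet in 3 with "ab" left. Open state 4: 2b->4.
aba: 3a undefined. 3a->0: ok.
abb: 3b undefined. 3b->0: no, abbb/b meet in 2. 3b->1: no, aba/abba meet in 0. 3b->2: ok.
bba: 4a undefined. 4a->0: no, bbab/b meet in 2. 4a->1: ok.
bbb: 4b undefined. 4b->0: no, bbbb/b meet in 2. 4b->1: ok.
All examples now run through 5 states with every (state, symbol) defined. Accept strings end in {0,1,3,4}, Reject strings end in {2}; accept={0,1,3,4}.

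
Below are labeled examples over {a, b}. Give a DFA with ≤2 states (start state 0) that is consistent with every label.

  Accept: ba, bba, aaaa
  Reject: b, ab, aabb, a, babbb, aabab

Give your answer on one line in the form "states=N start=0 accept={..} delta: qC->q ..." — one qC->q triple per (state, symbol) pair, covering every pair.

states=2 start=0 accept={0} delta: 0a->1 0b->1 1a->0 1b->1

Fold the examples into a partial DFA from state 0: repeatedly fix the first undefined (state, symbol) met by the shortest-then-alphabetical prefix, trying targets in increasing order and rejecting any under which an Accept and a Reject string meet in one state with the same remainder; add a state when all current targets are rejected. Accepting states are where Accept strings end.
a: 0a undefined. 0a->0: no, aaaa/a meet in 0. Open state 1: 0a->1.
b: 0b undefined. 0b->0: no, ba/a meet in 1. 0b->1: ok.
aa: 1a undefined. 1a->0: ok.
ab: 1b undefined. 1b->0: no, ba/ab meet in 0. 1b->1: ok.
All examples now run through 2 states with every (state, symbol) defined. Accept strings end in {0}, Reject strings end in {1}; accept={0}.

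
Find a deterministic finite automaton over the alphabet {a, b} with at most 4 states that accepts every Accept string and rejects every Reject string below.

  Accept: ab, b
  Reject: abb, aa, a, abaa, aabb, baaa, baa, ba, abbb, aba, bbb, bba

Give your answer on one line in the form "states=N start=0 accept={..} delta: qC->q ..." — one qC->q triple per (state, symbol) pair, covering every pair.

Fold the examples into a partial DFA from state 0: repeatedly fix the first undefined (state, symbol) met by the shortest-then-alphabetical prefix, trying targets in increasing order and rejecting any under which an Accept and a Reject string meet in one state with the same remainder; add a state when all current targets are rejected. Accepting states are where Accept strings end.
a: 0a undefined. 0a->0: ok.
b: 0b undefined. 0b->0: no, ab/abb meet in 0. Open state 1: 0b->1.
ba: 1a undefined. 1a->0: ok.
bb: 1b undefined. 1b->0: no, ab/abbb meet in 1. 1b->1: no, ab/abb meet in 1. Open state 2: 1b->2.
bba: 2a undefined. 2a->0: ok.
bbb: 2b undefined. 2b->0: ok.
All examples now run through 3 states with every (state, symbol) defined. Accept strings end in {1}, Reject strings end in {0,2}; accept={1}.

states=3 start=0 accept={1} delta: 0a->0 0b->1 1a->0 1b->2 2a->0 2b->0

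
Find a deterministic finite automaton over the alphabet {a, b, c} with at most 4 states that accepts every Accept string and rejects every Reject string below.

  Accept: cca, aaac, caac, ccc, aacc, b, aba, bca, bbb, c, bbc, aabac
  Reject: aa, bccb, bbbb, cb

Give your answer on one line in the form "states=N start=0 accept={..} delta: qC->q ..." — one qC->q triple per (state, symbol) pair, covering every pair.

states=2 start=0 accept={1} delta: 0a->0 0b->1 0c->1 1a->1 1b->0 1c->1

State merging on the prefix tree: take the shortest (then alphabetical) example prefix whose next move is undefined and point that move at state 0, else 1, else 2, ...; a target is out if some Accept/Reject pair would then sit in one state with the same input left (inseparable). If every existing state is out, open a new one.
a: 0a undefined. 0a->0: ok.
b: 0b undefined. 0b->0: no, b/aa meet in 0. Open state 1: 0b->1.
c: 0c undefined. 0c->0: no, cca/aa meet in 0. 0c->1: ok.
bb: 1b undefined. 1b->0: ok.
bc: 1c undefined. 1c->0: no, cca/aa meet in 0. 1c->1: ok.
ca: 1a undefined. 1a->0: no, cca/aa meet in 0. 1a->1: ok.
All examples now run through 2 states with every (state, symbol) defined. Accept strings end in {1}, Reject strings end in {0}; accept={1}.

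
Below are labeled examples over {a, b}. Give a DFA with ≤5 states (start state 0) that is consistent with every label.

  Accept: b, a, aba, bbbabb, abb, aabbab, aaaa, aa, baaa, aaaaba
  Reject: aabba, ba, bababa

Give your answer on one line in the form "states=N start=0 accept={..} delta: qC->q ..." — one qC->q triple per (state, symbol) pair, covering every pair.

State merging on the prefix tree: take the shortest (then alphabetical) example prefix whose next move is undefined and point that move at state 0, else 1, else 2, ...; a target is out if some Accept/Reject pair would then sit in one state with the same input left (inseparable). If every existing state is out, open a new one.
a: 0a undefined. 0a->0: no, aba/ba meet in 0 with "ba" left. Open state 1: 0a->1.
b: 0b undefined. 0b->0: no, a/ba meet in 1. 0b->1: no, aa/ba meet in 1 with "a" left. Open state 2: 0b->2.
aa: 1a undefined. 1a->0: no, aaaaba/ba meet in 2 with "a" left. 1a->1: ok.
ab: 1b undefined. 1b->0: ok.
ba: 2a undefined. 2a->0: ok.
bb: 2b undefined. 2b->0: no, bbbabb/aabba meet in 0. 2b->1: ok.
All examples now run through 3 states with every (state, symbol) defined. Accept strings end in {1,2}, Reject strings end in {0}; accept={1,2}.

states=3 start=0 accept={1,2} delta: 0a->1 0b->2 1a->1 1b->0 2a->0 2b->1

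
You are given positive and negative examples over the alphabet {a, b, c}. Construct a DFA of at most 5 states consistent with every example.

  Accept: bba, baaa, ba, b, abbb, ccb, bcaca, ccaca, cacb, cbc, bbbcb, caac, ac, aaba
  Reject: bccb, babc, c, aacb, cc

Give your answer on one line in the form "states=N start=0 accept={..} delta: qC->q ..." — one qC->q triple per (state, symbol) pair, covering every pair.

Grow the machine one transition at a time. Run the examples from 0; the earliest place one falls off (shortest prefix, ties alphabetical) gets sent to the lowest-numbered state that keeps every Accept/Reject pair distinguishable — a pair clashes when both reach the same state with identical unread suffix — and to a fresh state only if none does.
a: 0a undefined. 0a->0: no, ac/c meet in 0 with "c" left. Open state 1: 0a->1.
b: 0b undefined. 0b->0: no, ccb/bccb meet in 0 with "ccb" left. 0b->1: ok.
c: 0c undefined. 0c->0: ok.
aa: 1a undefined. 1a->0: no, baaa/c meet in 0. 1a->1: no, cacb/aacb meet in 1 with "cb" left. Open state 2: 1a->2.
ab: 1b undefined. 1b->0: no, abbb/c meet in 0. 1b->1: ok.
ac: 1c undefined. 1c->0: no, b/bccb meet in 1. 1c->1: no, b/bccb meet in 1. 1c->2: ok.
aab: 2b undefined. 2b->0: no, cacb/babc meet in 0. 2b->1: no, bba/babc meet in 2. 2b->2: no, caac/babc meet in 2 with "c" left. Open state 3: 2b->3.
aac: 2c undefined. 2c->0: no, b/bccb meet in 1. 2c->1: no, b/bccb meet in 1. 2c->2: no, cacb/bccb meet in 3. 2c->3: ok.
baa: 2a undefined. 2a->0: no, ccaca/c meet in 0. 2a->1: ok.
aaba: 3a undefined. 3a->0: no, aaba/c meet in 0. 3a->1: ok.
aacb: 3b undefined. 3b->0: ok.
babc: 3c undefined. 3c->0: ok.
All examples now run through 4 states with every (state, symbol) defined. Accept strings end in {1,2,3}, Reject strings end in {0}; accept={1,2,3}.

states=4 start=0 accept={1,2,3} delta: 0a->1 0b->1 0c->0 1a->2 1b->1 1c->2 2a->1 2b->3 2c->3 3a->1 3b->0 3c->0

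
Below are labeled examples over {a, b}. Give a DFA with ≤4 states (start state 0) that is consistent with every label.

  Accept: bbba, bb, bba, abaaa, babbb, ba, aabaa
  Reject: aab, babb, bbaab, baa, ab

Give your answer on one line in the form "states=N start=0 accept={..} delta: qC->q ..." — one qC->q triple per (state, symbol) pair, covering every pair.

states=4 start=0 accept={0,1} delta: 0a->1 0b->0 1a->2 1b->2 2a->1 2b->3 3a->0 3b->0

Fold the examples into a partial DFA from state 0: repeatedly fix the first undefined (state, symbol) met by the shortest-then-alphabetical prefix, trying targets in increasing order and rejecting any under which an Accept and a Reject string meet in one state with the same remainder; add a state when all current targets are rejected. Accepting states are where Accept strings end.
a: 0a undefined. 0a->0: no, aabaa/baa meet in 0 with "baa" left. Open state 1: 0a->1.
b: 0b undefined. 0b->0: ok.
aa: 1a undefined. 1a->0: no, bb/aab meet in 0. 1a->1: no, bbba/baa meet in 1. Open state 2: 1a->2.
ab: 1b undefined. 1b->0: no, bb/babb meet in 0. 1b->1: no, bbba/babb meet in 1. 1b->2: ok.
aab: 2b undefined. 2b->0: no, bb/aab meet in 0. 2b->1: no, bbba/aab meet in 1. 2b->2: no, babbb/aab meet in 2. Open state 3: 2b->3.
aba: 2a undefined. 2a->0: no, abaaa/baa meet in 2. 2a->1: ok.
aaba: 3a undefined. 3a->0: ok.
babbb: 3b undefined. 3b->0: ok.
All examples now run through 4 states with every (state, symbol) defined. Accept strings end in {0,1}, Reject strings end in {2,3}; accept={0,1}.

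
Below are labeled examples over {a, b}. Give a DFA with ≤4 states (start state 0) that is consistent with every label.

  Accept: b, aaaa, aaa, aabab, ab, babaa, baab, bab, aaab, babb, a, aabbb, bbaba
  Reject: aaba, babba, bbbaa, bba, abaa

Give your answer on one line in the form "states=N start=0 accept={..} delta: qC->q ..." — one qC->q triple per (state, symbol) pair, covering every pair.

State merging on the prefix tree: take the shortest (then alphabetical) example prefix whose next move is undefined and point that move at state 0, else 1, else 2, ...; a target is out if some Accept/Reject pair would then sit in one state with the same input left (inseparable). If every existing state is out, open a new one.
a: 0a undefined. 0a->0: ok.
b: 0b undefined. 0b->0: no, b/aaba meet in 0. Open state 1: 0b->1.
ba: 1a undefined. 1a->0: no, aaaa/aaba meet in 0. 1a->1: no, b/aaba meet in 1. Open state 2: 1a->2.
bb: 1b undefined. 1b->0: no, aaaa/bba meet in 0. 1b->1: ok.
baa: 2a undefined. 2a->0: no, aaaa/bbbaa meet in 0. 2a->1: no, b/bbbaa meet in 1. 2a->2: ok.
bab: 2b undefined. 2b->0: ok.
All examples now run through 3 states with every (state, symbol) defined. Accept strings end in {0,1}, Reject strings end in {2}; accept={0,1}.

states=3 start=0 accept={0,1} delta: 0a->0 0b->1 1a->2 1b->1 2a->2 2b->0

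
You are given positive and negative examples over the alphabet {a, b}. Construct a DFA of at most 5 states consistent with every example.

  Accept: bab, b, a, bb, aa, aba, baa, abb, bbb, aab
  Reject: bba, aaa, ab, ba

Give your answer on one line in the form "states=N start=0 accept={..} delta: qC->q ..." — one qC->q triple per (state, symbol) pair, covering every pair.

states=3 start=0 accept={1,2} delta: 0a->1 0b->2 1a->2 1b->0 2a->0 2b->2

Fold the examples into a partial DFA from state 0: repeatedly fix the first undefined (state, symbol) met by the shortest-then-alphabetical prefix, trying targets in increasing order and rejecting any under which an Accept and a Reject string meet in one state with the same remainder; add a state when all current targets are rejected. Accepting states are where Accept strings end.
a: 0a undefined. 0a->0: no, b/ab meet in 0 with "b" left. Open state 1: 0a->1.
b: 0b undefined. 0b->0: no, bab/ab meet in 1 with "b" left. 0b->1: no, bb/ab meet in 1 with "b" left. Open state 2: 0b->2.
aa: 1a undefined. 1a->0: no, a/aaa meet in 1. 1a->1: no, a/aaa meet in 1. 1a->2: ok.
ab: 1b undefined. 1b->0: ok.
ba: 2a undefined. 2a->0: ok.
bb: 2b undefined. 2b->0: no, a/bba meet in 1. 2b->1: no, bab/bba meet in 2. 2b->2: ok.
All examples now run through 3 states with every (state, symbol) defined. Accept strings end in {1,2}, Reject strings end in {0}; accept={1,2}.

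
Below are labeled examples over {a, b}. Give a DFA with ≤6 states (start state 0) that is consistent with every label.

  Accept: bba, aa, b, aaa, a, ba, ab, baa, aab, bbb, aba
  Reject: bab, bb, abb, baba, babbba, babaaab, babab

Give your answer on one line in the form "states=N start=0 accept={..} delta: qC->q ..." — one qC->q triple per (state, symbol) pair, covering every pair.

Fold the examples into a partial DFA from state 0: repeatedly fix the first undefined (state, symbol) met by the shortest-then-alphabetical prefix, trying targets in increasing order and rejecting any under which an Accept and a Reject string meet in one state with the same remainder; add a state when all current targets are rejected. Accepting states are where Accept strings end.
a: 0a undefined. 0a->0: ok.
b: 0b undefined. 0b->0: no, bba/bab meet in 0. Open state 1: 0b->1.
ba: 1a undefined. 1a->0: no, aa/baba meet in 0. 1a->1: no, bba/baba meet in 1 with "ba" left. Open state 2: 1a->2.
bb: 1b undefined. 1b->0: no, bba/bb meet in 0. 1b->1: no, b/bb meet in 1. 1b->2: no, ba/bb meet in 2. Open state 3: 1b->3.
baa: 2a undefined. 2a->0: ok.
bab: 2b undefined. 2b->0: no, bba/babbba meet in 3 with "a" left. 2b->1: no, b/bab meet in 1. 2b->2: no, aa/baba meet in 0. 2b->3: no, bba/baba meet in 3 with "a" left. Open state 4: 2b->4.
bba: 3a undefined. 3a->0: ok.
bbb: 3b undefined. 3b->0: ok.
baba: 4a undefined. 4a->0: no, bba/baba meet in 0. 4a->1: no, b/baba meet in 1. 4a->2: no, b/babaaab meet in 1. 4a->3: no, bba/babab meet in 0. 4a->4: ok.
babb: 4b undefined. 4b->0: no, bba/babaaab meet in 0. 4b->1: no, bba/babbba meet in 0. 4b->2: no, ba/babaaab meet in 2. 4b->3: no, bba/babbba meet in 0. 4b->4: ok.
All examples now run through 5 states with every (state, symbol) defined. Accept strings end in {0,1,2}, Reject strings end in {3,4}; accept={0,1,2}.

states=5 start=0 accept={0,1,2} delta: 0a->0 0b->1 1a->2 1b->3 2a->0 2b->4 3a->0 3b->0 4a->4 4b->4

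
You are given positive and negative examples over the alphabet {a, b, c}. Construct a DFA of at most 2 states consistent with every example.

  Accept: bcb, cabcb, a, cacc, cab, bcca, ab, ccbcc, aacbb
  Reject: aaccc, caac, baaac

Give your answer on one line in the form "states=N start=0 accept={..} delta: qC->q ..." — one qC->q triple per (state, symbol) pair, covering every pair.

states=2 start=0 accept={0} delta: 0a->0 0b->0 0c->1 1a->0 1b->0 1c->0

Grow the machine one transition at a time. Run the examples from 0; the earliest place one falls off (shortest prefix, ties alphabetical) gets sent to the lowest-numbered state that keeps every Accept/Reject pair distinguishable — a pair clashes when both reach the same state with identical unread suffix — and to a fresh state only if none does.
a: 0a undefined. 0a->0: ok.
b: 0b undefined. 0b->0: ok.
c: 0c undefined. 0c->0: no, bcb/aaccc meet in 0. Open state 1: 0c->1.
ca: 1a undefined. 1a->0: ok.
cc: 1c undefined. 1c->0: ok.
bcb: 1b undefined. 1b->0: ok.
All examples now run through 2 states with every (state, symbol) defined. Accept strings end in {0}, Reject strings end in {1}; accept={0}.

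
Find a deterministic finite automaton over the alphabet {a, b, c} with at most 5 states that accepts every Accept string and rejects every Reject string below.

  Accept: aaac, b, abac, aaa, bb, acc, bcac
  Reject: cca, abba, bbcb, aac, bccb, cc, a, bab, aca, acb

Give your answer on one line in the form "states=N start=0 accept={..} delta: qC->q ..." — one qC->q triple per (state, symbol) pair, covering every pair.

Fold the examples into a partial DFA from state 0: repeatedly fix the first undefined (state, symbol) met by the shortest-then-alphabetical prefix, trying targets in increasing order and rejecting any under which an Accept and a Reject string meet in one state with the same remainder; add a state when all current targets are rejected. Accepting states are where Accept strings end.
a: 0a undefined. 0a->0: no, aaac/aac meet in 0 with "c" left. Open state 1: 0a->1.
b: 0b undefined. 0b->0: ok.
c: 0c undefined. 0c->0: no, b/bbcb meet in 0. 0c->1: no, bcac/aac meet in 1 with "ac" left. Open state 2: 0c->2.
aa: 1a undefined. 1a->0: no, aaa/a meet in 1. 1a->1: no, aaac/aac meet in 1 with "c" left. 1a->2: ok.
ab: 1b undefined. 1b->0: no, b/bab meet in 0. 1b->1: no, abac/aac meet in 2 with "c" left. 1b->2: ok.
ac: 1c undefined. 1c->0: no, b/acb meet in 0. 1c->1: no, acc/a meet in 1. 1c->2: no, aaa/aca meet in 2 with "a" left. Open state 3: 1c->3.
cc: 2c undefined. 2c->0: no, b/aac meet in 0. 2c->1: ok.
aaa: 2a undefined. 2a->0: no, aaac/cca meet in 2. 2a->1: no, aaa/aac meet in 1. 2a->2: no, aaac/aac meet in 1. 2a->3: ok.
abb: 2b undefined. 2b->0: no, b/bbcb meet in 0. 2b->1: ok.
aca: 3a undefined. 3a->0: no, b/aca meet in 0. 3a->1: ok.
acb: 3b undefined. 3b->0: no, b/acb meet in 0. 3b->1: ok.
acc: 3c undefined. 3c->0: ok.
All examples now run through 4 states with every (state, symbol) defined. Accept strings end in {0,3}, Reject strings end in {1,2}; accept={0,3}.

states=4 start=0 accept={0,3} delta: 0a->1 0b->0 0c->2 1a->2 1b->2 1c->3 2a->3 2b->1 2c->1 3a->1 3b->1 3c->0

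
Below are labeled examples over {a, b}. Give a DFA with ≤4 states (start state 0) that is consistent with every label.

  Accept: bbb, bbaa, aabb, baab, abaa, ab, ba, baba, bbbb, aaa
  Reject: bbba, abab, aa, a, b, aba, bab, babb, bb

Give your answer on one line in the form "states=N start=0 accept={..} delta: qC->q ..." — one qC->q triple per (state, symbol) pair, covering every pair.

Grow the machine one transition at a time. Run the examples from 0; the earliest place one falls off (shortest prefix, ties alphabetical) gets sent to the lowest-numbered state that keeps every Accept/Reject pair distinguishable — a pair clashes when both reach the same state with identical unread suffix — and to a fresh state only if none does.
a: 0a undefined. 0a->0: no, aabb/bb meet in 0 with "bb" left. Open state 1: 0a->1.
b: 0b undefined. 0b->0: no, bbb/b meet in 0. 0b->1: no, aabb/babb meet in 1 with "abb" left. Open state 2: 0b->2.
aa: 1a undefined. 1a->0: no, aabb/bb meet in 2 with "b" left. 1a->1: no, aaa/aa meet in 1. 1a->2: ok.
ab: 1b undefined. 1b->0: no, abaa/aa meet in 2. 1b->1: no, ab/a meet in 1. 1b->2: no, ab/aa meet in 2. Open state 3: 1b->3.
ba: 2a undefined. 2a->0: ok.
bb: 2b undefined. 2b->0: no, bbb/aa meet in 2. 2b->1: ok.
aba: 3a undefined. 3a->0: no, bbaa/bbba meet in 0. 3a->1: no, bbb/abab meet in 3. 3a->2: ok.
bbbb: 3b undefined. 3b->0: ok.
All examples now run through 4 states with every (state, symbol) defined. Accept strings end in {0,3}, Reject strings end in {1,2}; accept={0,3}.

states=4 start=0 accept={0,3} delta: 0a->1 0b->2 1a->2 1b->3 2a->0 2b->1 3a->2 3b->0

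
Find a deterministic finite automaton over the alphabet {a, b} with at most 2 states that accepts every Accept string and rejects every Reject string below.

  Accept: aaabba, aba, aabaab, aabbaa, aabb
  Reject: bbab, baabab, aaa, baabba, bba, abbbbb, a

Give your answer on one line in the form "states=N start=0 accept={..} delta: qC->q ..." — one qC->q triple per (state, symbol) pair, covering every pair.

Fold the examples into a partial DFA from state 0: repeatedly fix the first undefined (state, symbol) met by the shortest-then-alphabetical prefix, trying targets in increasing order and rejecting any under which an Accept and a Reject string meet in one state with the same remainder; add a state when all current targets are rejected. Accepting states are where Accept strings end.
a: 0a undefined. 0a->0: no, aaabba/bba meet in 0 with "bba" left. Open state 1: 0a->1.
b: 0b undefined. 0b->0: ok.
aa: 1a undefined. 1a->0: ok.
ab: 1b undefined. 1b->0: no, aaabba/aaa meet in 1. 1b->1: ok.
All examples now run through 2 states with every (state, symbol) defined. Accept strings end in {0}, Reject strings end in {1}; accept={0}.

states=2 start=0 accept={0} delta: 0a->1 0b->0 1a->0 1b->1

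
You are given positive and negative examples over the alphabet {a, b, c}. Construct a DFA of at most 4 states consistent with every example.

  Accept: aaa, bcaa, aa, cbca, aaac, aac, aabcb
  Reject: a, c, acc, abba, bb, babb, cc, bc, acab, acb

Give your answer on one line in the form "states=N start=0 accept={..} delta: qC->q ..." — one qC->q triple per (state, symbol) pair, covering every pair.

states=3 start=0 accept={2} delta: 0a->1 0b->0 0c->1 1a->2 1b->0 1c->0 2a->2 2b->2 2c->2

Grow the machine one transition at a time. Run the examples from 0; the earliest place one falls off (shortest prefix, ties alphabetical) gets sent to the lowest-numbered state that keeps every Accept/Reject pair distinguishable — a pair clashes when both reach the same state with identical unread suffix — and to a fresh state only if none does.
a: 0a undefined. 0a->0: no, aaa/a meet in 0. Open state 1: 0a->1.
b: 0b undefined. 0b->0: ok.
c: 0c undefined. 0c->0: no, cbca/a meet in 1. 0c->1: ok.
aa: 1a undefined. 1a->0: no, aaa/a meet in 1. 1a->1: no, aaa/a meet in 1. Open state 2: 1a->2.
ab: 1b undefined. 1b->0: ok.
ac: 1c undefined. 1c->0: ok.
aaa: 2a undefined. 2a->0: no, aaa/bb meet in 0. 2a->1: no, aaa/a meet in 1. 2a->2: ok.
aab: 2b undefined. 2b->0: no, aabcb/bb meet in 0. 2b->1: no, aabcb/bb meet in 0. 2b->2: ok.
aac: 2c undefined. 2c->0: no, aaac/bb meet in 0. 2c->1: no, aaac/a meet in 1. 2c->2: ok.
All examples now run through 3 states with every (state, symbol) defined. Accept strings end in {2}, Reject strings end in {0,1}; accept={2}.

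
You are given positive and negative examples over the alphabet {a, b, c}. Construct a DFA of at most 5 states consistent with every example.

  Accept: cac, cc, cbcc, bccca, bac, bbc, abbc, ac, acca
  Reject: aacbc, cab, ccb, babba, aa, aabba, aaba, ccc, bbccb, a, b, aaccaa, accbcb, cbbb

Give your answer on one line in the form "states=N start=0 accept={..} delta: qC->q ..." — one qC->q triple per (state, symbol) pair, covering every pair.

State merging on the prefix tree: take the shortest (then alphabetical) example prefix whose next move is undefined and point that move at state 0, else 1, else 2, ...; a target is out if some Accept/Reject pair would then sit in one state with the same input left (inseparable). If every existing state is out, open a new one.
a: 0a undefined. 0a->0: ok.
b: 0b undefined. 0b->0: ok.
c: 0c undefined. 0c->0: no, cac/aacbc meet in 0. Open state 1: 0c->1.
ca: 1a undefined. 1a->0: ok.
cb: 1b undefined. 1b->0: no, cac/aacbc meet in 1. 1b->1: no, cac/cbbb meet in 1. Open state 2: 1b->2.
cc: 1c undefined. 1c->0: no, cac/ccc meet in 1. 1c->1: no, cac/ccc meet in 1. 1c->2: ok.
cbb: 2b undefined. 2b->0: no, cc/accbcb meet in 2. 2b->1: no, cac/ccb meet in 1. 2b->2: no, cc/ccb meet in 2. Open state 3: 2b->3.
cbc: 2c undefined. 2c->0: no, bccca/aacbc meet in 0. 2c->1: no, cac/aacbc meet in 1. 2c->2: no, cc/aacbc meet in 2. 2c->3: ok.
acca: 2a undefined. 2a->0: no, acca/cab meet in 0. 2a->1: ok.
cbbb: 3b undefined. 3b->0: ok.
cbcc: 3c undefined. 3c->0: no, cbcc/cab meet in 0. 3c->1: no, cc/accbcb meet in 2. 3c->2: ok.
bccca: 3a undefined. 3a->0: no, bccca/cab meet in 0. 3a->1: ok.
All examples now run through 4 states with every (state, symbol) defined. Accept strings end in {1,2}, Reject strings end in {0,3}; accept={1,2}.

states=4 start=0 accept={1,2} delta: 0a->0 0b->0 0c->1 1a->0 1b->2 1c->2 2a->1 2b->3 2c->3 3a->1 3b->0 3c->2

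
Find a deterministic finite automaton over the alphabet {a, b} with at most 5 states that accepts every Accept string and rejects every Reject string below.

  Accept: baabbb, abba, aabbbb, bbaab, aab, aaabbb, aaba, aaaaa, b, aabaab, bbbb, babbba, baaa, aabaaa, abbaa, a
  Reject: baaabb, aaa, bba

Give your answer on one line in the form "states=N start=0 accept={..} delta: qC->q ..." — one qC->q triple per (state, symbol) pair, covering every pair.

states=5 start=0 accept={0,1,4} delta: 0a->1 0b->1 1a->2 1b->2 2a->3 2b->4 3a->0 3b->1 4a->4 4b->4

State merging on the prefix tree: take the shortest (then alphabetical) example prefix whose next move is undefined and point that move at state 0, else 1, else 2, ...; a target is out if some Accept/Reject pair would then sit in one state with the same input left (inseparable). If every existing state is out, open a new one.
a: 0a undefined. 0a->0: no, abba/bba meet in 0 with "bba" left. Open state 1: 0a->1.
b: 0b undefined. 0b->0: no, baaa/aaa meet in 1 with "aa" left. 0b->1: ok.
aa: 1a undefined. 1a->0: no, aab/aaa meet in 1. 1a->1: no, aaba/bba meet in 1 with "ba" left. Open state 2: 1a->2.
ab: 1b undefined. 1b->0: no, b/bba meet in 1. 1b->1: no, abba/bba meet in 2. 1b->2: ok.
aaa: 2a undefined. 2a->0: no, baabbb/baaabb meet in 2 with "b" left. 2a->1: no, baabbb/baaabb meet in 2 with "bb" left. 2a->2: no, aaaaa/aaa meet in 2. Open state 3: 2a->3.
aab: 2b undefined. 2b->0: no, babbba/aaa meet in 3. 2b->1: no, abbaa/aaa meet in 3. 2b->2: no, abba/aaa meet in 3. 2b->3: no, aab/aaa meet in 3. Open state 4: 2b->4.
aaaa: 3a undefined. 3a->0: ok.
aaab: 3b undefined. 3b->0: no, baabbb/baaabb meet in 2. 3b->1: ok.
aaba: 4a undefined. 4a->0: no, aabaab/baaabb meet in 2. 4a->1: no, aabaaa/aaa meet in 3. 4a->2: no, abba/baaabb meet in 2. 4a->3: no, abba/aaa meet in 3. 4a->4: ok.
aabb: 4b undefined. 4b->0: no, aabbbb/baaabb meet in 2. 4b->1: no, babbba/aaa meet in 3. 4b->2: no, aabbbb/baaabb meet in 2. 4b->3: no, aabbbb/baaabb meet in 2. 4b->4: ok.
All examples now run through 5 states with every (state, symbol) defined. Accept strings end in {0,1,4}, Reject strings end in {2,3}; accept={0,1,4}.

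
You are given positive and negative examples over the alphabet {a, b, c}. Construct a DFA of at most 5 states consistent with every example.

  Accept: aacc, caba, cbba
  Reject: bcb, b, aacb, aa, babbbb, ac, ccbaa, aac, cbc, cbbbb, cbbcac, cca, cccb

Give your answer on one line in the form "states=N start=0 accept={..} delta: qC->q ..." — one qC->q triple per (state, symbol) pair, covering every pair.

Fold the examples into a partial DFA from state 0: repeatedly fix the first undefined (state, symbol) met by the shortest-then-alphabetical prefix, trying targets in increasing order and rejecting any under which an Accept and a Reject string meet in one state with the same remainder; add a state when all current targets are rejected. Accepting states are where Accept strings end.
a: 0a undefined. 0a->0: ok.
b: 0b undefined. 0b->0: ok.
c: 0c undefined. 0c->0: no, aacc/bcb meet in 0. Open state 1: 0c->1.
ca: 1a undefined. 1a->0: no, caba/b meet in 0. 1a->1: ok.
cb: 1b undefined. 1b->0: no, aacc/cbbcac meet in 1 with "c" left. 1b->1: no, aacc/cbc meet in 1 with "c" left. Open state 2: 1b->2.
cc: 1c undefined. 1c->0: no, aacc/b meet in 0. 1c->1: no, aacc/ac meet in 1. 1c->2: no, aacc/bcb meet in 2. Open state 3: 1c->3.
cbb: 2b undefined. 2b->0: no, aacc/cbbcac meet in 3. 2b->1: no, cbba/ac meet in 1. 2b->2: ok.
cbc: 2c undefined. 2c->0: ok.
cca: 3a undefined. 3a->0: ok.
ccb: 3b undefined. 3b->0: ok.
ccc: 3c undefined. 3c->0: ok.
caba: 2a undefined. 2a->0: no, caba/b meet in 0. 2a->1: no, caba/ac meet in 1. 2a->2: no, caba/bcb meet in 2. 2a->3: ok.
All examples now run through 4 states with every (state, symbol) defined. Accept strings end in {3}, Reject strings end in {0,1,2}; accept={3}.

states=4 start=0 accept={3} delta: 0a->0 0b->0 0c->1 1a->1 1b->2 1c->3 2a->3 2b->2 2c->0 3a->0 3b->0 3c->0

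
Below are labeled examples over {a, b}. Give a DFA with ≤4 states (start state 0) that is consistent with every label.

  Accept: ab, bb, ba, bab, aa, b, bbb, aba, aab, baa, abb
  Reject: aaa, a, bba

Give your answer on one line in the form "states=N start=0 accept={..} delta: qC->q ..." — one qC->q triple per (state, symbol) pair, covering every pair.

Grow the machine one transition at a time. Run the examples from 0; the earliest place one falls off (shortest prefix, ties alphabetical) gets sent to the lowest-numbered state that keeps every Accept/Reject pair distinguishable — a pair clashes when both reach the same state with identical unread suffix — and to a fresh state only if none does.
a: 0a undefined. 0a->0: no, aa/aaa meet in 0. Open state 1: 0a->1.
b: 0b undefined. 0b->0: no, ba/a meet in 1. 0b->1: no, b/a meet in 1. Open state 2: 0b->2.
aa: 1a undefined. 1a->0: ok.
ab: 1b undefined. 1b->0: no, aba/aaa meet in 1. 1b->1: no, ab/aaa meet in 1. 1b->2: ok.
ba: 2a undefined. 2a->0: no, baa/aaa meet in 1. 2a->1: no, ba/aaa meet in 1. 2a->2: ok.
bb: 2b undefined. 2b->0: ok.
All examples now run through 3 states with every (state, symbol) defined. Accept strings end in {0,2}, Reject strings end in {1}; accept={0,2}.

states=3 start=0 accept={0,2} delta: 0a->1 0b->2 1a->0 1b->2 2a->2 2b->0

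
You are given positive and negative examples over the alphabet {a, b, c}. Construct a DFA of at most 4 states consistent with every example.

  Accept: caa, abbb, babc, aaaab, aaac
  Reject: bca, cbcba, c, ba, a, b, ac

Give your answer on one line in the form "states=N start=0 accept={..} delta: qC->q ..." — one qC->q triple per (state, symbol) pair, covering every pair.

states=3 start=0 accept={2} delta: 0a->1 0b->0 0c->0 1a->2 1b->2 1c->0 2a->2 2b->2 2c->2

Fold the examples into a partial DFA from state 0: repeatedly fix the first undefined (state, symbol) met by the shortest-then-alphabetical prefix, trying targets in increasing order and rejecting any under which an Accept and a Reject string meet in one state with the same remainder; add a state when all current targets are rejected. Accepting states are where Accept strings end.
a: 0a undefined. 0a->0: no, aaaab/b meet in 0 with "b" left. Open state 1: 0a->1.
b: 0b undefined. 0b->0: ok.
c: 0c undefined. 0c->0: ok.
aa: 1a undefined. 1a->0: no, caa/c meet in 0. 1a->1: no, caa/bca meet in 1. Open state 2: 1a->2.
ab: 1b undefined. 1b->0: no, abbb/c meet in 0. 1b->1: no, abbb/bca meet in 1. 1b->2: ok.
ac: 1c undefined. 1c->0: ok.
aaa: 2a undefined. 2a->0: no, aaac/c meet in 0. 2a->1: no, aaac/c meet in 0. 2a->2: ok.
abb: 2b undefined. 2b->0: no, abbb/c meet in 0. 2b->1: no, aaaab/bca meet in 1. 2b->2: ok.
aaac: 2c undefined. 2c->0: no, babc/c meet in 0. 2c->1: no, babc/bca meet in 1. 2c->2: ok.
All examples now run through 3 states with every (state, symbol) defined. Accept strings end in {2}, Reject strings end in {0,1}; accept={2}.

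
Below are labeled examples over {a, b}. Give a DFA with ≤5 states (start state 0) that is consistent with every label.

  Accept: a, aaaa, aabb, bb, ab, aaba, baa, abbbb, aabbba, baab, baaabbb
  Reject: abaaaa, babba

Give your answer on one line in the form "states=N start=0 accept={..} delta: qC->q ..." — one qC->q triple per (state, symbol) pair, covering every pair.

State merging on the prefix tree: take the shortest (then alphabetical) example prefix whose next move is undefined and point that move at state 0, else 1, else 2, ...; a target is out if some Accept/Reject pair would then sit in one state with the same input left (inseparable). If every existing state is out, open a new one.
a: 0a undefined. 0a->0: ok.
b: 0b undefined. 0b->0: no, a/abaaaa meet in 0. Open state 1: 0b->1.
ba: 1a undefined. 1a->0: no, a/abaaaa meet in 0. 1a->1: no, ab/abaaaa meet in 1. Open state 2: 1a->2.
bb: 1b undefined. 1b->0: ok.
baa: 2a undefined. 2a->0: no, a/abaaaa meet in 0. 2a->1: no, ab/abaaaa meet in 1. 2a->2: no, aaba/abaaaa meet in 2. Open state 3: 2a->3.
bab: 2b undefined. 2b->0: no, aaba/babba meet in 2. 2b->1: no, a/babba meet in 0. 2b->2: no, baa/babba meet in 3. 2b->3: ok.
baaa: 3a undefined. 3a->0: no, a/abaaaa meet in 0. 3a->1: no, aaba/abaaaa meet in 2. 3a->2: no, baa/abaaaa meet in 3. 3a->3: no, baa/abaaaa meet in 3. Open state 4: 3a->4.
baab: 3b undefined. 3b->0: no, a/babba meet in 0. 3b->1: no, aaba/babba meet in 2. 3b->2: no, baa/babba meet in 3. 3b->3: ok.
baaab: 4b undefined. 4b->0: ok.
abaaaa: 4a undefined. 4a->0: no, a/abaaaa meet in 0. 4a->1: no, ab/abaaaa meet in 1. 4a->2: no, aaba/abaaaa meet in 2. 4a->3: no, baa/abaaaa meet in 3. 4a->4: ok.
All examples now run through 5 states with every (state, symbol) defined. Accept strings end in {0,1,2,3}, Reject strings end in {4}; accept={0,1,2,3}.

states=5 start=0 accept={0,1,2,3} delta: 0a->0 0b->1 1a->2 1b->0 2a->3 2b->3 3a->4 3b->3 4a->4 4b->0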